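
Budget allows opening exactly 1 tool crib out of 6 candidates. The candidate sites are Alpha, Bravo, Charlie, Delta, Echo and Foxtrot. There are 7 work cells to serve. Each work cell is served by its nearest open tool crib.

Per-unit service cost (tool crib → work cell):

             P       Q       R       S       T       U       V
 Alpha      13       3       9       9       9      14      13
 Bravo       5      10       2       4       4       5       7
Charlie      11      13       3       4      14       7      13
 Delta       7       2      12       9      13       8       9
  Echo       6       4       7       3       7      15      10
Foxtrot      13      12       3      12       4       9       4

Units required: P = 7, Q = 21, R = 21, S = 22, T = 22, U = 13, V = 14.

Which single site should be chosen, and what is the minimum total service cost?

With exactly 1 open, each work cell uses its cheapest among the chosen.
{Bravo}: P→Bravo 5·7=35, Q→Bravo 10·21=210, R→Bravo 2·21=42, S→Bravo 4·22=88, T→Bravo 4·22=88, U→Bravo 5·13=65, V→Bravo 7·14=98. Service cost 626.
{Echo}: service cost 828
{Foxtrot}: service cost 931
Among all 6 size-1 choices, {Bravo} is lowest.

Choose Bravo only; total service cost 626.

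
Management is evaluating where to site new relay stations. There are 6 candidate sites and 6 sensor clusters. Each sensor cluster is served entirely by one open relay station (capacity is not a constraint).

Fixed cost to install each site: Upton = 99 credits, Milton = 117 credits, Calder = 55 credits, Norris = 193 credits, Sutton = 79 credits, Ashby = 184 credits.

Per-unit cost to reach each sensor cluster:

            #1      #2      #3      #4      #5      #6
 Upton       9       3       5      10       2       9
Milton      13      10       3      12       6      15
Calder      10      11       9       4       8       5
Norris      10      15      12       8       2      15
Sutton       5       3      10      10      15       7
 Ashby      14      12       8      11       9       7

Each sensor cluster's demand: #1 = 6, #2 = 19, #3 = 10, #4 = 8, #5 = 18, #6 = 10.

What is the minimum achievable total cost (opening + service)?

For any fixed open set, each sensor cluster goes to its cheapest open site; total = fixed + service.
{Upton, Calder}: #1→Upton 9·6=54, #2→Upton 3·19=57, #3→Upton 5·10=50, #4→Calder 4·8=32, #5→Upton 2·18=36, #6→Calder 5·10=50. Service 279; fixed 154; total 433.
{Upton}: #1→Upton 9·6=54, #2→Upton 3·19=57, #3→Upton 5·10=50, #4→Upton 10·8=80, #5→Upton 2·18=36, #6→Upton 9·10=90. Service 367; fixed 99; total 466.
{Upton, Calder, Sutton}: #1→Sutton 5·6=30, #2→Upton 3·19=57, #3→Upton 5·10=50, #4→Calder 4·8=32, #5→Upton 2·18=36, #6→Calder 5·10=50. Service 255; fixed 233; total 488.
{Upton, Milton, Calder, Norris, Sutton, Ashby}: service 235 + fixed 727 = 962
No other subset beats 433.

Minimum total cost: 433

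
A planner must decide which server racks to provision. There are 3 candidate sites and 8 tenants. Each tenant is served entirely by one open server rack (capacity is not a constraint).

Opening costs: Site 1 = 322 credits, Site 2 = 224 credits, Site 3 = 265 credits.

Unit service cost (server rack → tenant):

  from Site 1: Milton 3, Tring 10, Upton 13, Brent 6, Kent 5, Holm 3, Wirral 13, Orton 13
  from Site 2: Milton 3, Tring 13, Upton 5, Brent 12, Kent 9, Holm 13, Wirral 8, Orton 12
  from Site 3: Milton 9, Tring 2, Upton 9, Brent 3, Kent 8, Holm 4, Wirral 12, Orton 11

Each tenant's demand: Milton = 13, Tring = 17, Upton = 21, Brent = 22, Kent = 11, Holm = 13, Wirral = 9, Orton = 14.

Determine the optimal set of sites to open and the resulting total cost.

Open Site 3 only; minimum total cost 1073.

For any fixed open set, each tenant goes to its cheapest open site; total = fixed + service.
{Site 3}: Milton→Site 3 9·13=117, Tring→Site 3 2·17=34, Upton→Site 3 9·21=189, Brent→Site 3 3·22=66, Kent→Site 3 8·11=88, Holm→Site 3 4·13=52, Wirral→Site 3 12·9=108, Orton→Site 3 11·14=154. Service 808; fixed 265; total 1073.
{Site 2, Site 3}: service 610 + fixed 489 = 1099
{Site 1, Site 3}: service 684 + fixed 587 = 1271
{Site 1, Site 2, Site 3}: service 564 + fixed 811 = 1375
No other subset beats 1073.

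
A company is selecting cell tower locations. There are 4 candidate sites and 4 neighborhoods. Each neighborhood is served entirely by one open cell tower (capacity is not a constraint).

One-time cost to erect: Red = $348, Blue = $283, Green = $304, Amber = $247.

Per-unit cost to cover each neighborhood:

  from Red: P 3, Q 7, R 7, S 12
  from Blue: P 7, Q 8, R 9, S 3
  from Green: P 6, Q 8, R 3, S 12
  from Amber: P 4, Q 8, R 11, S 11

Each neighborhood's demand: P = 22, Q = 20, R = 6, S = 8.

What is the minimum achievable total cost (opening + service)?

Minimum total cost: 649

For any fixed open set, each neighborhood goes to its cheapest open site; total = fixed + service.
{Amber}: P→Amber 4·22=88, Q→Amber 8·20=160, R→Amber 11·6=66, S→Amber 11·8=88. Service 402; fixed 247; total 649.
{Blue}: service 392 + fixed 283 = 675
{Red}: service 344 + fixed 348 = 692
{Red, Blue, Green, Amber}: service 248 + fixed 1182 = 1430
No other subset beats 649.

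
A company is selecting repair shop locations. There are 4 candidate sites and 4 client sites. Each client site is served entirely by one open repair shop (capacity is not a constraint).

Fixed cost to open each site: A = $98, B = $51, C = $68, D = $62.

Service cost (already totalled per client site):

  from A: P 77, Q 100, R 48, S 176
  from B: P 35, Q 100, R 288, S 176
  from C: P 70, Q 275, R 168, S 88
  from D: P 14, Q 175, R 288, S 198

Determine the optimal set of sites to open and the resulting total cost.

For any fixed open set, each client site goes to its cheapest open site; total = fixed + service.
{A, C}: P→C 70, Q→A 100, R→A 48, S→C 88. Service 306; fixed 166; total 472.
{A, C, D}: P→D 14, Q→A 100, R→A 48, S→C 88. Service 250; fixed 228; total 478.
{A, B, C}: P→B 35, Q→A 100, R→A 48, S→C 88. Service 271; fixed 217; total 488.
{A, B, C, D}: service 250 + fixed 279 = 529
No other subset beats 472.

Open A and C; minimum total cost 472.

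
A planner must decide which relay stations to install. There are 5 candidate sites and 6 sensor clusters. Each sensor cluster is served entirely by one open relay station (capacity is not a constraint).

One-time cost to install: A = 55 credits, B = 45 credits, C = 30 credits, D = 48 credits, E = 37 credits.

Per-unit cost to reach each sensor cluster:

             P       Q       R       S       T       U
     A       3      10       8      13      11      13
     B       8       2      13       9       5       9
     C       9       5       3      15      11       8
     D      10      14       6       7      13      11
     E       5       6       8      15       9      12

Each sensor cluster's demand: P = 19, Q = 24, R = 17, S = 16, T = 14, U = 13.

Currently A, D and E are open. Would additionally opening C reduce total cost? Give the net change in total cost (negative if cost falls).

Current service cost with {A, D, E}: 684.
Adding C: each sensor cluster re-picks its cheapest; new service cost 570, saving 114.
Extra fixed cost: 30. Net change = 30 − 114 = -84.
(Totals: 824 → 740.)

Yes — net change −84 (cost falls by 84).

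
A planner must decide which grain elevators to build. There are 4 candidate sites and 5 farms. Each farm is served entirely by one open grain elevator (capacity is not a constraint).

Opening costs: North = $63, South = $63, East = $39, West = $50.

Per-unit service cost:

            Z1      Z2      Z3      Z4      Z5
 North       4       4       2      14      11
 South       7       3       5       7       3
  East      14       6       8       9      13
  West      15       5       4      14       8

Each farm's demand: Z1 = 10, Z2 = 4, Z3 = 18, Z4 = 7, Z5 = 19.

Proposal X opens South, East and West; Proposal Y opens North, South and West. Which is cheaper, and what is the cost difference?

Proposal X: {South, East, West}: Z1→South 7·10=70, Z2→South 3·4=12, Z3→West 4·18=72, Z4→South 7·7=49, Z5→South 3·19=57. Service 260; fixed 152; total 412.
Proposal Y: {North, South, West}: Z1→North 4·10=40, Z2→South 3·4=12, Z3→North 2·18=36, Z4→South 7·7=49, Z5→South 3·19=57. Service 194; fixed 176; total 370.
Difference: |412 − 370| = 42.

Proposal Y is cheaper by 42.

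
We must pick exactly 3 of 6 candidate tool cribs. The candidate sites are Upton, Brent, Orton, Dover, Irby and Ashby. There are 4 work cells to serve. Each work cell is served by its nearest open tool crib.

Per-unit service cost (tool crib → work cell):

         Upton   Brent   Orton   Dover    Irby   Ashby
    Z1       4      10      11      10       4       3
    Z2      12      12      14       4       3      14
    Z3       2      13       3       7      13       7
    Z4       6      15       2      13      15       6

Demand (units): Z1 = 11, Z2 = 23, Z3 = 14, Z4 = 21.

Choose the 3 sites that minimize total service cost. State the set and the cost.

With exactly 3 open, each work cell uses its cheapest among the chosen.
{Upton, Orton, Irby}: Z1→Upton 4·11=44, Z2→Irby 3·23=69, Z3→Upton 2·14=28, Z4→Orton 2·21=42. Service cost 183.
{Orton, Irby, Ashby}: service cost 186
{Brent, Orton, Irby}: service cost 197
Among all 20 size-3 choices, {Upton, Orton, Irby} is lowest.

Choose Upton, Orton and Irby; total service cost 183.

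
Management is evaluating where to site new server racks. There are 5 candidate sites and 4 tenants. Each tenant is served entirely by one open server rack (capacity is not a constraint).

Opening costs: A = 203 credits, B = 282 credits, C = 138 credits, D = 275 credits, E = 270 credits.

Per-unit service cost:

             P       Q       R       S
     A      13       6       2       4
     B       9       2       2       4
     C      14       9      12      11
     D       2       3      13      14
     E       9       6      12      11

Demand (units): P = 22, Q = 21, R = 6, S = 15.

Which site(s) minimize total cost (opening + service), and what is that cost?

For any fixed open set, each tenant goes to its cheapest open site; total = fixed + service.
{B}: P→B 9·22=198, Q→B 2·21=42, R→B 2·6=12, S→B 4·15=60. Service 312; fixed 282; total 594.
{A, D}: service 179 + fixed 478 = 657
{D}: service 395 + fixed 275 = 670
{A, B, C, D, E}: service 158 + fixed 1168 = 1326
No other subset beats 594.

Open B only; minimum total cost 594.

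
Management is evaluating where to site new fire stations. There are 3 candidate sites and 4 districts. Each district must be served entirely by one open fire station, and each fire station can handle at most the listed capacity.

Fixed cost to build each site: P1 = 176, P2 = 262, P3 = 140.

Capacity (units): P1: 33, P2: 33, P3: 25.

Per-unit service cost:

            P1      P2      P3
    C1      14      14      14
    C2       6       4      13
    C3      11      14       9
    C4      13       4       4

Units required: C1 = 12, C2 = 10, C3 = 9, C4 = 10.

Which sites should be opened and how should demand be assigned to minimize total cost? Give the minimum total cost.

Open {P1, P3}: C1→P1 14·12=168, C2→P1 6·10=60, C3→P3 9·9=81, C4→P3 4·10=40.
Loads: P1 carries 22/33, P3 carries 19/25. Service 349; fixed 316; total 665.
Next best feasible plan costs 683.

Minimum total cost: 665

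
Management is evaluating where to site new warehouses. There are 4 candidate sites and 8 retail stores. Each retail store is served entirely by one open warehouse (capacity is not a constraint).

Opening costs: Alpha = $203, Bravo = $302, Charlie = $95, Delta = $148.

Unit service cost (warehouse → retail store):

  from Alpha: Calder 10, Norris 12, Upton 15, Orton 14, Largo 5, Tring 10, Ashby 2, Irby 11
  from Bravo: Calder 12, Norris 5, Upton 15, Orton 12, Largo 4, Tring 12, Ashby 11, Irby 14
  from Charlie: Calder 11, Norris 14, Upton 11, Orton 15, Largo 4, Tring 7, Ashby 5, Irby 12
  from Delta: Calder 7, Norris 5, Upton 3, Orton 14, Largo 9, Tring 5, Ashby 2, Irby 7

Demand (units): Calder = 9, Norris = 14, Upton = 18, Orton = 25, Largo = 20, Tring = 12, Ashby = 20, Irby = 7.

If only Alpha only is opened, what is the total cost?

Each retail store is assigned to its cheapest site among the open ones.
{Alpha}: Calder→Alpha 10·9=90, Norris→Alpha 12·14=168, Upton→Alpha 15·18=270, Orton→Alpha 14·25=350, Largo→Alpha 5·20=100, Tring→Alpha 10·12=120, Ashby→Alpha 2·20=40, Irby→Alpha 11·7=77. Service 1215; fixed 203; total 1418.

Total cost: 1418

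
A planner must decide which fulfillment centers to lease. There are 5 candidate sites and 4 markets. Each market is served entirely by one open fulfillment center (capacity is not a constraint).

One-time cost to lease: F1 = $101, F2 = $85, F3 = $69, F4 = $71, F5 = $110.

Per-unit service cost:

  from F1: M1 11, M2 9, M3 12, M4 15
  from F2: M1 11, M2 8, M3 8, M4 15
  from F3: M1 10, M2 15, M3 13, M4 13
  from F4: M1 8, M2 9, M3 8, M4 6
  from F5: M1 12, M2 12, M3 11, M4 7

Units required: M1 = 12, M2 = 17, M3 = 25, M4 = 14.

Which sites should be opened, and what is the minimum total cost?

For any fixed open set, each market goes to its cheapest open site; total = fixed + service.
{F4}: M1→F4 8·12=96, M2→F4 9·17=153, M3→F4 8·25=200, M4→F4 6·14=84. Service 533; fixed 71; total 604.
{F2, F4}: service 516 + fixed 156 = 672
{F3, F4}: service 533 + fixed 140 = 673
{F1, F2, F3, F4, F5}: M1→F4 8·12=96, M2→F2 8·17=136, M3→F2 8·25=200, M4→F4 6·14=84. Service 516; fixed 436; total 952.
No other subset beats 604.

Open F4 only; minimum total cost 604.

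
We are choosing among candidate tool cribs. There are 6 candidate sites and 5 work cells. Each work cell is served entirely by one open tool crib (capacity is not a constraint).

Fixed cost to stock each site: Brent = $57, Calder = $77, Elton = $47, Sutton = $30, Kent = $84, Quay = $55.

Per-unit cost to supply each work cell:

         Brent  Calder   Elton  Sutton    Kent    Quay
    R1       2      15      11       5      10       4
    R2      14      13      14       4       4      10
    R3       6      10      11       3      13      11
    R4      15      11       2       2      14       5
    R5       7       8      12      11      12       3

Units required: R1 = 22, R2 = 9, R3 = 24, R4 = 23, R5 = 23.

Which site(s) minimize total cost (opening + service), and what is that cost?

Open Sutton and Quay; minimum total cost 396.

For any fixed open set, each work cell goes to its cheapest open site; total = fixed + service.
{Sutton, Quay}: R1→Quay 4·22=88, R2→Sutton 4·9=36, R3→Sutton 3·24=72, R4→Sutton 2·23=46, R5→Quay 3·23=69. Service 311; fixed 85; total 396.
{Brent, Sutton, Quay}: service 267 + fixed 142 = 409
{Elton, Sutton, Quay}: R1→Quay 4·22=88, R2→Sutton 4·9=36, R3→Sutton 3·24=72, R4→Elton 2·23=46, R5→Quay 3·23=69. Service 311; fixed 132; total 443.
{Brent, Calder, Elton, Sutton, Kent, Quay}: R1→Brent 2·22=44, R2→Sutton 4·9=36, R3→Sutton 3·24=72, R4→Elton 2·23=46, R5→Quay 3·23=69. Service 267; fixed 350; total 617.
No other subset beats 396.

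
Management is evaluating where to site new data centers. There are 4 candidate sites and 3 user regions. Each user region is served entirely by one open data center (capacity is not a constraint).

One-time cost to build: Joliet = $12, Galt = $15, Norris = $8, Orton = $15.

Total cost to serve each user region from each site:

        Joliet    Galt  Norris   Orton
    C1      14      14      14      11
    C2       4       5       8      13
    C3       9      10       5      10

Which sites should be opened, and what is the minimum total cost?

Open Norris only; minimum total cost 35.

For any fixed open set, each user region goes to its cheapest open site; total = fixed + service.
{Norris}: C1→Norris 14, C2→Norris 8, C3→Norris 5. Service 27; fixed 8; total 35.
{Joliet}: C1→Joliet 14, C2→Joliet 4, C3→Joliet 9. Service 27; fixed 12; total 39.
{Joliet, Norris}: C1→Joliet 14, C2→Joliet 4, C3→Norris 5. Service 23; fixed 20; total 43.
{Joliet, Galt, Norris, Orton}: C1→Orton 11, C2→Joliet 4, C3→Norris 5. Service 20; fixed 50; total 70.
No other subset beats 35.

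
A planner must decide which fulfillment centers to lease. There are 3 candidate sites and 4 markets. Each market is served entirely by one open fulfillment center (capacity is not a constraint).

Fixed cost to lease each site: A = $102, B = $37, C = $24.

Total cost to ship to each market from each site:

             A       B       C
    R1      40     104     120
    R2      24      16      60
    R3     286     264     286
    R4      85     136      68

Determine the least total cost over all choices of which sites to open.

For any fixed open set, each market goes to its cheapest open site; total = fixed + service.
{B, C}: R1→B 104, R2→B 16, R3→B 264, R4→C 68. Service 452; fixed 61; total 513.
{A}: service 435 + fixed 102 = 537
{A, B}: service 405 + fixed 139 = 544
{A, B, C}: service 388 + fixed 163 = 551
(All 7 nonempty subsets were checked; B and C is lowest.)

Minimum total cost: 513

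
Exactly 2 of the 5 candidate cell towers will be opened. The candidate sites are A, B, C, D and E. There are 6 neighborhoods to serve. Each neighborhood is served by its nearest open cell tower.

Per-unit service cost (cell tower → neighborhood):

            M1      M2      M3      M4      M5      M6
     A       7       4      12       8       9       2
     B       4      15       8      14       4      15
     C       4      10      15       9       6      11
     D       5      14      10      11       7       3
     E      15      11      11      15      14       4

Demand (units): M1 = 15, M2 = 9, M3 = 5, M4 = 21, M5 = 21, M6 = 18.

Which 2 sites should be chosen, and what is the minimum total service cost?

With exactly 2 open, each neighborhood uses its cheapest among the chosen.
{A, B}: M1→B 4·15=60, M2→A 4·9=36, M3→B 8·5=40, M4→A 8·21=168, M5→B 4·21=84, M6→A 2·18=36. Service cost 424.
{A, C}: service cost 486
{A, D}: service cost 512
Among all 10 size-2 choices, {A, B} is lowest.

Choose A and B; total service cost 424.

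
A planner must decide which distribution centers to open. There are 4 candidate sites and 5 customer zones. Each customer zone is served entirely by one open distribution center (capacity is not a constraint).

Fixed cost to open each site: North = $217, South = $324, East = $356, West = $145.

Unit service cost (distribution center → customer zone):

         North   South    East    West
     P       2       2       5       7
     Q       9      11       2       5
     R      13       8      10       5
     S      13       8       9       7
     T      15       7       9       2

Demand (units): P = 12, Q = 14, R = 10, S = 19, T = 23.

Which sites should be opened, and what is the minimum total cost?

Open West only; minimum total cost 528.

For any fixed open set, each customer zone goes to its cheapest open site; total = fixed + service.
{West}: P→West 7·12=84, Q→West 5·14=70, R→West 5·10=50, S→West 7·19=133, T→West 2·23=46. Service 383; fixed 145; total 528.
{North, West}: P→North 2·12=24, Q→West 5·14=70, R→West 5·10=50, S→West 7·19=133, T→West 2·23=46. Service 323; fixed 362; total 685.
{South, West}: service 323 + fixed 469 = 792
{North, South, East, West}: P→North 2·12=24, Q→East 2·14=28, R→West 5·10=50, S→West 7·19=133, T→West 2·23=46. Service 281; fixed 1042; total 1323.
No other subset beats 528.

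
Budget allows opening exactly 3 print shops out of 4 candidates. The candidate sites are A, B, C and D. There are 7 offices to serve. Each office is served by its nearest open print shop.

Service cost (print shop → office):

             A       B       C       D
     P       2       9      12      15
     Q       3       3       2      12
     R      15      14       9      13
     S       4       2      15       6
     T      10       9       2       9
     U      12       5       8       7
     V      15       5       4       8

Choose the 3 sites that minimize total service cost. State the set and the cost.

With exactly 3 open, each office uses its cheapest among the chosen.
{A, B, C}: P→A 2, Q→C 2, R→C 9, S→B 2, T→C 2, U→B 5, V→C 4. Service cost 26.
{A, C, D}: service cost 30
{B, C, D}: service cost 33
Among all 4 size-3 choices, {A, B, C} is lowest.

Choose A, B and C; total service cost 26.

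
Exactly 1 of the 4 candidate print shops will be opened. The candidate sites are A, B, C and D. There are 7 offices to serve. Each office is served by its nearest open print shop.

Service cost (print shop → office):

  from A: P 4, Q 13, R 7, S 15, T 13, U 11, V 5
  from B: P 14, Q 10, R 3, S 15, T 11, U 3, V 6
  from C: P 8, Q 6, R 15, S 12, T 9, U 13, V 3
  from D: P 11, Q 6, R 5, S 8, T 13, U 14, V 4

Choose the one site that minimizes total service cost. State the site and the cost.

Choose D only; total service cost 61.

With exactly 1 open, each office uses its cheapest among the chosen.
{D}: P→D 11, Q→D 6, R→D 5, S→D 8, T→D 13, U→D 14, V→D 4. Service cost 61.
{B}: service cost 62
{C}: service cost 66
Among all 4 size-1 choices, {D} is lowest.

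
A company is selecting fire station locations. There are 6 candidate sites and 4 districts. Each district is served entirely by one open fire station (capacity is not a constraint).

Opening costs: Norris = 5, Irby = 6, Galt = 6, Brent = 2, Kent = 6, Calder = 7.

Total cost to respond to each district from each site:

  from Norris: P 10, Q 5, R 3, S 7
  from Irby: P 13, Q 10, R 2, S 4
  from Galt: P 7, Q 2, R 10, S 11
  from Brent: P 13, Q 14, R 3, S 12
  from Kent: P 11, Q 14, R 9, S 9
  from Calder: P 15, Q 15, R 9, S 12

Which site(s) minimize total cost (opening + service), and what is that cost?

Open Irby and Galt; minimum total cost 27.

For any fixed open set, each district goes to its cheapest open site; total = fixed + service.
{Irby, Galt}: P→Galt 7, Q→Galt 2, R→Irby 2, S→Irby 4. Service 15; fixed 12; total 27.
{Irby, Galt, Brent}: service 15 + fixed 14 = 29
{Norris}: P→Norris 10, Q→Norris 5, R→Norris 3, S→Norris 7. Service 25; fixed 5; total 30.
{Norris, Irby, Galt, Brent, Kent, Calder}: P→Galt 7, Q→Galt 2, R→Irby 2, S→Irby 4. Service 15; fixed 32; total 47.
No other subset beats 27.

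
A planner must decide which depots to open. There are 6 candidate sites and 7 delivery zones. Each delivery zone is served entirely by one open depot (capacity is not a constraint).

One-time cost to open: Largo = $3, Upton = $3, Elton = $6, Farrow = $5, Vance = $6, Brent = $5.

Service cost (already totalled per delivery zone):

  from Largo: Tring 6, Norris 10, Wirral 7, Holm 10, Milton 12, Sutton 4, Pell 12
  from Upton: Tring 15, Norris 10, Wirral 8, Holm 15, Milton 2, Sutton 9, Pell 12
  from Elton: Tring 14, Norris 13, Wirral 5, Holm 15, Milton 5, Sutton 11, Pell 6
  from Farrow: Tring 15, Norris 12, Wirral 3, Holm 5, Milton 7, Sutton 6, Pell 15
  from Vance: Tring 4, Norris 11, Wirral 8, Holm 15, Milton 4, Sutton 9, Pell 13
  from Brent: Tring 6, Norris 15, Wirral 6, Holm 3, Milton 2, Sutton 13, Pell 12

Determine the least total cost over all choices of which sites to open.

For any fixed open set, each delivery zone goes to its cheapest open site; total = fixed + service.
{Largo, Elton, Brent}: Tring→Largo 6, Norris→Largo 10, Wirral→Elton 5, Holm→Brent 3, Milton→Brent 2, Sutton→Largo 4, Pell→Elton 6. Service 36; fixed 14; total 50.
{Largo, Brent}: service 43 + fixed 8 = 51
{Largo, Upton, Elton, Farrow}: service 36 + fixed 17 = 53
{Largo, Upton, Elton, Farrow, Vance, Brent}: service 32 + fixed 28 = 60
No other subset beats 50.

Minimum total cost: 50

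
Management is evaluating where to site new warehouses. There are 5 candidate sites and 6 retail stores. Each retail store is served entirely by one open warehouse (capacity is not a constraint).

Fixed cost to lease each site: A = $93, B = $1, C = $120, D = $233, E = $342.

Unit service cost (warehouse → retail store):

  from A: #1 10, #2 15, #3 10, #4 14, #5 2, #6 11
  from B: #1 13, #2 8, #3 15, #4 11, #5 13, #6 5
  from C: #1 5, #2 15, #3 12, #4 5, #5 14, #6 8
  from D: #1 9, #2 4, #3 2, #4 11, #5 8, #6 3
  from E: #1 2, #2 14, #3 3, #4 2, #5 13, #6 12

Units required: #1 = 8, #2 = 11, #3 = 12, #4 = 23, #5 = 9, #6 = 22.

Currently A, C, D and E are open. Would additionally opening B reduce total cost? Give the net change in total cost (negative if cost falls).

Current service cost with {A, C, D, E}: 214.
Adding B: each retail store re-picks its cheapest; new service cost 214, saving 0.
Extra fixed cost: 1. Net change = 1 − 0 = 1.
(Totals: 1002 → 1003.)

No — net change +1 (cost rises by 1).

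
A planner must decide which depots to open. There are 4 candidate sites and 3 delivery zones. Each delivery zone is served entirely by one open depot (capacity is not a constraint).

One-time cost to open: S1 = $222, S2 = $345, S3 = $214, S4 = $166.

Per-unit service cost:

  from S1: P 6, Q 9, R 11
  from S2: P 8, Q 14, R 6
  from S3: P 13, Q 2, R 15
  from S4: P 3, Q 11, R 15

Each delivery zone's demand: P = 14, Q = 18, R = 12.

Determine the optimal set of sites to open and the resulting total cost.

For any fixed open set, each delivery zone goes to its cheapest open site; total = fixed + service.
{S4}: P→S4 3·14=42, Q→S4 11·18=198, R→S4 15·12=180. Service 420; fixed 166; total 586.
{S1}: service 378 + fixed 222 = 600
{S3}: service 398 + fixed 214 = 612
{S1, S2, S3, S4}: service 150 + fixed 947 = 1097
No other subset beats 586.

Open S4 only; minimum total cost 586.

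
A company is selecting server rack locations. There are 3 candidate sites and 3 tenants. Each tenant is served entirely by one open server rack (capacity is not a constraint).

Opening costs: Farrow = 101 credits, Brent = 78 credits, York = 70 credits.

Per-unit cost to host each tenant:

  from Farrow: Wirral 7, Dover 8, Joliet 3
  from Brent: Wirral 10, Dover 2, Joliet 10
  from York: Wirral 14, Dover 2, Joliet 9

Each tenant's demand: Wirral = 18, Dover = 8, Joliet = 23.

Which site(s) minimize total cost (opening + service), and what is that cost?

For any fixed open set, each tenant goes to its cheapest open site; total = fixed + service.
{Farrow}: Wirral→Farrow 7·18=126, Dover→Farrow 8·8=64, Joliet→Farrow 3·23=69. Service 259; fixed 101; total 360.
{Farrow, York}: Wirral→Farrow 7·18=126, Dover→York 2·8=16, Joliet→Farrow 3·23=69. Service 211; fixed 171; total 382.
{Farrow, Brent}: service 211 + fixed 179 = 390
{Farrow, Brent, York}: service 211 + fixed 249 = 460
No other subset beats 360.

Open Farrow only; minimum total cost 360.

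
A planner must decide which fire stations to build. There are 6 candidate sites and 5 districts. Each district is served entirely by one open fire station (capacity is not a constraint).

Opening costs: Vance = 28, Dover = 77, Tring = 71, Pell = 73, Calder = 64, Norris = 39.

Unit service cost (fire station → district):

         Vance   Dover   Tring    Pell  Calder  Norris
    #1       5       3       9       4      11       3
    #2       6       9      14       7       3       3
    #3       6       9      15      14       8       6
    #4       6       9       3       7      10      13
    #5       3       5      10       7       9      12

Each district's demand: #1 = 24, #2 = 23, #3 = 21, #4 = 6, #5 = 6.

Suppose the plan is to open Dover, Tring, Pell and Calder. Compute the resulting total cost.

Each district is assigned to its cheapest site among the open ones.
{Dover, Tring, Pell, Calder}: #1→Dover 3·24=72, #2→Calder 3·23=69, #3→Calder 8·21=168, #4→Tring 3·6=18, #5→Dover 5·6=30. Service 357; fixed 285; total 642.

Total cost: 642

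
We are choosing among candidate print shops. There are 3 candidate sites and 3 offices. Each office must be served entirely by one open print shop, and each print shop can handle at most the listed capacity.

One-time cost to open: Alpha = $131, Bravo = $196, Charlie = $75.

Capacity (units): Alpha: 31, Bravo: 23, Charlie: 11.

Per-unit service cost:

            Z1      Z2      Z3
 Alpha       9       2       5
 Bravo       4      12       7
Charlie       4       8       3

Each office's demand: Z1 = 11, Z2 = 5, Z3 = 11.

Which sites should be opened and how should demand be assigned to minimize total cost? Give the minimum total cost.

Open {Alpha}: Z1→Alpha 9·11=99, Z2→Alpha 2·5=10, Z3→Alpha 5·11=55.
Loads: Alpha carries 27/31. Service 164; fixed 131; total 295.
Next best feasible plan costs 315.

Minimum total cost: 295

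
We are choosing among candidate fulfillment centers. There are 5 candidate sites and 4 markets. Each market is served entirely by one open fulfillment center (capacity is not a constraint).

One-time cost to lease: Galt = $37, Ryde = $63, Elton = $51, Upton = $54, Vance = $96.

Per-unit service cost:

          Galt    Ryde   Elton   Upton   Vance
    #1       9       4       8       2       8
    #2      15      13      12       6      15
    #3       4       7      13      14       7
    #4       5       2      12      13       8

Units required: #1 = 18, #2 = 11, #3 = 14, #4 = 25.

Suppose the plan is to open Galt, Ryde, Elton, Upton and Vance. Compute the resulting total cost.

Total cost: 509

Each market is assigned to its cheapest site among the open ones.
{Galt, Ryde, Elton, Upton, Vance}: #1→Upton 2·18=36, #2→Upton 6·11=66, #3→Galt 4·14=56, #4→Ryde 2·25=50. Service 208; fixed 301; total 509.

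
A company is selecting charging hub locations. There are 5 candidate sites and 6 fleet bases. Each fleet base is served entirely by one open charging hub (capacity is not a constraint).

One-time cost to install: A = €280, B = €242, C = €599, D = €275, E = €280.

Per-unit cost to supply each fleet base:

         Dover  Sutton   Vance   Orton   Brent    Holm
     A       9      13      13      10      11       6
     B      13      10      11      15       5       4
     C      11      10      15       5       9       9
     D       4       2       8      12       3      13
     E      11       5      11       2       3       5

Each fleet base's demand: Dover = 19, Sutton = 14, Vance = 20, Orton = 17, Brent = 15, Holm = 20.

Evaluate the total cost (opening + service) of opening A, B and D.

Each fleet base is assigned to its cheapest site among the open ones.
{A, B, D}: Dover→D 4·19=76, Sutton→D 2·14=28, Vance→D 8·20=160, Orton→A 10·17=170, Brent→D 3·15=45, Holm→B 4·20=80. Service 559; fixed 797; total 1356.

Total cost: 1356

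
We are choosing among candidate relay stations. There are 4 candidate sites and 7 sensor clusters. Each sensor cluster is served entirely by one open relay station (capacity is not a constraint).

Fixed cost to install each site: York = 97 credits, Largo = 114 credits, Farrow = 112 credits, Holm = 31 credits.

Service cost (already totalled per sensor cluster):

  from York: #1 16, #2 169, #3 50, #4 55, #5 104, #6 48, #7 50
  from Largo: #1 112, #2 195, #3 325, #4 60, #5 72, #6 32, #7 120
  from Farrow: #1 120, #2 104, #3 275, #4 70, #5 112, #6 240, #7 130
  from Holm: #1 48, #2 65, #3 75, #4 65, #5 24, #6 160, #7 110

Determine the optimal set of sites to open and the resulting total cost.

Open York and Holm; minimum total cost 436.

For any fixed open set, each sensor cluster goes to its cheapest open site; total = fixed + service.
{York, Holm}: #1→York 16, #2→Holm 65, #3→York 50, #4→York 55, #5→Holm 24, #6→York 48, #7→York 50. Service 308; fixed 128; total 436.
{York, Largo, Holm}: #1→York 16, #2→Holm 65, #3→York 50, #4→York 55, #5→Holm 24, #6→Largo 32, #7→York 50. Service 292; fixed 242; total 534.
{York, Farrow, Holm}: service 308 + fixed 240 = 548
{York, Largo, Farrow, Holm}: #1→York 16, #2→Holm 65, #3→York 50, #4→York 55, #5→Holm 24, #6→Largo 32, #7→York 50. Service 292; fixed 354; total 646.
No other subset beats 436.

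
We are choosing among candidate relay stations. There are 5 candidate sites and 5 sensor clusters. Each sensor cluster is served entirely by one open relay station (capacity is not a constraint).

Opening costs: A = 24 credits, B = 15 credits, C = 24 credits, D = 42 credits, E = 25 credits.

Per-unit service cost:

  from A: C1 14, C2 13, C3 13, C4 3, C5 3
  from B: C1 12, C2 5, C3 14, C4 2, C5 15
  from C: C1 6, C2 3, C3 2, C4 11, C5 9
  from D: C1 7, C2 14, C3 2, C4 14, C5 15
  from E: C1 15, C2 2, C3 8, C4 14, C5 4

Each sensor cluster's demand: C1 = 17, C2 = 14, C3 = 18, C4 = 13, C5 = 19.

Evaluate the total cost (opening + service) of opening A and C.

Total cost: 324

Each sensor cluster is assigned to its cheapest site among the open ones.
{A, C}: C1→C 6·17=102, C2→C 3·14=42, C3→C 2·18=36, C4→A 3·13=39, C5→A 3·19=57. Service 276; fixed 48; total 324.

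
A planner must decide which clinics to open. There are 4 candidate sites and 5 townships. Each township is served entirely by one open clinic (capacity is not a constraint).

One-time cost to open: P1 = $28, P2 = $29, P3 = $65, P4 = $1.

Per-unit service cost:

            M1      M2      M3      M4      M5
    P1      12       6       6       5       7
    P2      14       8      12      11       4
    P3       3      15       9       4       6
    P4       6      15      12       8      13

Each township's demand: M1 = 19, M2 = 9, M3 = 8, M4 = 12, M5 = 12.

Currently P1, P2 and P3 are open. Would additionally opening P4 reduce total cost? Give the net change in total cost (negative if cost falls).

Current service cost with {P1, P2, P3}: 255.
Adding P4: each township re-picks its cheapest; new service cost 255, saving 0.
Extra fixed cost: 1. Net change = 1 − 0 = 1.
(Totals: 377 → 378.)

No — net change +1 (cost rises by 1).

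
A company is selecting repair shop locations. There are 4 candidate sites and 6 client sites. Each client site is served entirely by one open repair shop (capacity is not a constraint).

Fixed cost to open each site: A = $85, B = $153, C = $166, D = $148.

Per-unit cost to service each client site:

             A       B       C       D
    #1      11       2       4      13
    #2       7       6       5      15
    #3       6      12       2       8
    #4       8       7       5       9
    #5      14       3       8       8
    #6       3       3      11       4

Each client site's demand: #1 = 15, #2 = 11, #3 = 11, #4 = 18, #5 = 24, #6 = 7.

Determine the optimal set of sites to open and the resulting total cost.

Open B only; minimum total cost 600.

For any fixed open set, each client site goes to its cheapest open site; total = fixed + service.
{B}: #1→B 2·15=30, #2→B 6·11=66, #3→B 12·11=132, #4→B 7·18=126, #5→B 3·24=72, #6→B 3·7=21. Service 447; fixed 153; total 600.
{B, C}: service 290 + fixed 319 = 609
{A, B}: #1→B 2·15=30, #2→B 6·11=66, #3→A 6·11=66, #4→B 7·18=126, #5→B 3·24=72, #6→A 3·7=21. Service 381; fixed 238; total 619.
{A, B, C, D}: service 290 + fixed 552 = 842
No other subset beats 600.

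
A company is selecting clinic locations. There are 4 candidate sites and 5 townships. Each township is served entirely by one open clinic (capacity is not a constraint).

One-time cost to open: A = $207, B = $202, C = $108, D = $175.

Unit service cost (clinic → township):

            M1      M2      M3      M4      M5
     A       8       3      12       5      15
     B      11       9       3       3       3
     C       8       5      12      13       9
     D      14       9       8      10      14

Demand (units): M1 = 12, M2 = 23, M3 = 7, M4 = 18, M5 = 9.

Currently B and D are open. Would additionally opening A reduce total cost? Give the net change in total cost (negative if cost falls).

No — net change +33 (cost rises by 33).

Current service cost with {B, D}: 441.
Adding A: each township re-picks its cheapest; new service cost 267, saving 174.
Extra fixed cost: 207. Net change = 207 − 174 = 33.
(Totals: 818 → 851.)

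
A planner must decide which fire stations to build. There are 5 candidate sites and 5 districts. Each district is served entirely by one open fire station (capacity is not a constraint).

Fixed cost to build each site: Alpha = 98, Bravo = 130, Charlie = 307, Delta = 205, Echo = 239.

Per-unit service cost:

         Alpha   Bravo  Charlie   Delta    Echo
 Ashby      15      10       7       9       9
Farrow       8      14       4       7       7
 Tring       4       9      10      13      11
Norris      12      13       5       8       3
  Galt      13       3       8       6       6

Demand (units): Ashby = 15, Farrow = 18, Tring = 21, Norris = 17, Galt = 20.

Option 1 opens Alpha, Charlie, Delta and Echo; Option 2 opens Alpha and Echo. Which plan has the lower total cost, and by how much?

Option 2 is cheaper by 428.

Option 1: {Alpha, Charlie, Delta, Echo}: Ashby→Charlie 7·15=105, Farrow→Charlie 4·18=72, Tring→Alpha 4·21=84, Norris→Echo 3·17=51, Galt→Delta 6·20=120. Service 432; fixed 849; total 1281.
Option 2: {Alpha, Echo}: Ashby→Echo 9·15=135, Farrow→Echo 7·18=126, Tring→Alpha 4·21=84, Norris→Echo 3·17=51, Galt→Echo 6·20=120. Service 516; fixed 337; total 853.
Difference: |1281 − 853| = 428.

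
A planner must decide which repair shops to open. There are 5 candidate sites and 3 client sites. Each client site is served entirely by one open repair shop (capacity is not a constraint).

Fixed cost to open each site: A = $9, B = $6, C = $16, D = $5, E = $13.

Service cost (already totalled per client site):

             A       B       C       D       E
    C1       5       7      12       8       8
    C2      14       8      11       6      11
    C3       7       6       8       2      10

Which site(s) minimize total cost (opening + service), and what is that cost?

For any fixed open set, each client site goes to its cheapest open site; total = fixed + service.
{D}: C1→D 8, C2→D 6, C3→D 2. Service 16; fixed 5; total 21.
{B, D}: C1→B 7, C2→D 6, C3→D 2. Service 15; fixed 11; total 26.
{A, D}: C1→A 5, C2→D 6, C3→D 2. Service 13; fixed 14; total 27.
{A, B, C, D, E}: service 13 + fixed 49 = 62
No other subset beats 21.

Open D only; minimum total cost 21.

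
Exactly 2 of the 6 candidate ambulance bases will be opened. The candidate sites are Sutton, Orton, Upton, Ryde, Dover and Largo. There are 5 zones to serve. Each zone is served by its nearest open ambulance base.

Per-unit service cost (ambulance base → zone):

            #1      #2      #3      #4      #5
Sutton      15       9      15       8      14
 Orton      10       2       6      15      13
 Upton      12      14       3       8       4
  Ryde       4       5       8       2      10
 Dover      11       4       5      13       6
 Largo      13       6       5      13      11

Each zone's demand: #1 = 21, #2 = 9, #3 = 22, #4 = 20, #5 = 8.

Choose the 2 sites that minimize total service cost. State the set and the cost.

With exactly 2 open, each zone uses its cheapest among the chosen.
{Upton, Ryde}: #1→Ryde 4·21=84, #2→Ryde 5·9=45, #3→Upton 3·22=66, #4→Ryde 2·20=40, #5→Upton 4·8=32. Service cost 267.
{Ryde, Dover}: service cost 318
{Orton, Ryde}: service cost 354
Among all 15 size-2 choices, {Upton, Ryde} is lowest.

Choose Upton and Ryde; total service cost 267.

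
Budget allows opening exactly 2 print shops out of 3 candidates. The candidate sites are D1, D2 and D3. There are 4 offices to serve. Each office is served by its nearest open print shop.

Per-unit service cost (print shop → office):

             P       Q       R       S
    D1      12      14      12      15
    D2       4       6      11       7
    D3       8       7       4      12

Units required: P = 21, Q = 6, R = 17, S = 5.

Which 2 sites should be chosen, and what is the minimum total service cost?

Choose D2 and D3; total service cost 223.

With exactly 2 open, each office uses its cheapest among the chosen.
{D2, D3}: P→D2 4·21=84, Q→D2 6·6=36, R→D3 4·17=68, S→D2 7·5=35. Service cost 223.
{D1, D3}: service cost 338
{D1, D2}: service cost 342
Among all 3 size-2 choices, {D2, D3} is lowest.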